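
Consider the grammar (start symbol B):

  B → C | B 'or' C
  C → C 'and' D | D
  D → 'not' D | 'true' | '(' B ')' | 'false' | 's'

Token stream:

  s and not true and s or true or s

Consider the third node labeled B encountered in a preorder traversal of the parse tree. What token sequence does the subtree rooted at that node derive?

s and not true and s

[B [B [B [C [C [C [D s]] and [D not [D true]]] and [D s]]] or [C [D true]]] or [C [D s]]]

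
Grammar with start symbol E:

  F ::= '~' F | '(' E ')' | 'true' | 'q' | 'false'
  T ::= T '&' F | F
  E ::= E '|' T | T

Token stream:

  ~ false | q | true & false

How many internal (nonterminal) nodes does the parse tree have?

12

[E [E [E [T [F ~ [F false]]]] | [T [F q]]] | [T [T [F true]] & [F false]]]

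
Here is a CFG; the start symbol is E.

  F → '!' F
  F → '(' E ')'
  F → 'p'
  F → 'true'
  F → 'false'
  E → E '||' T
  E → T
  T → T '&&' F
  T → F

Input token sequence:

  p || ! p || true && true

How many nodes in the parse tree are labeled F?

[E [E [E [T [F p]]] || [T [F ! [F p]]]] || [T [T [F true]] && [F true]]]

5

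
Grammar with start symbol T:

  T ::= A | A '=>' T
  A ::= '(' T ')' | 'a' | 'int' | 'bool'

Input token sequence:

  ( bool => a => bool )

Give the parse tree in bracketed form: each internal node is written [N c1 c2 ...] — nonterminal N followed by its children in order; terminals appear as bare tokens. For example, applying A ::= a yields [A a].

[T [A ( [T [A bool] => [T [A a] => [T [A bool]]]] )]]

T
A
( T )
( A => T )
( bool => T )
( bool => A => T )
( bool => a => T )
( bool => a => A )
( bool => a => bool )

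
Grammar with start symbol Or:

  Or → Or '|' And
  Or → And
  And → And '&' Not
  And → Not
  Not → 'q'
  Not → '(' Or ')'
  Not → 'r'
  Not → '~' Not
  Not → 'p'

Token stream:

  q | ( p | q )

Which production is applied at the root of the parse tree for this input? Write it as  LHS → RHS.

Or → Or '|' And

[Or [Or [And [Not q]]] | [And [Not ( [Or [Or [And [Not p]]] | [And [Not q]]] )]]]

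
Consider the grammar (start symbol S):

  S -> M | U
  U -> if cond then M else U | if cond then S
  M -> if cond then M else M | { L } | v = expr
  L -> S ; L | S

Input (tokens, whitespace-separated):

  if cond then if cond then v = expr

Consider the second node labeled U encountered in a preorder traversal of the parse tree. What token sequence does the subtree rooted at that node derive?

[S [U if cond then [S [U if cond then [S [M v = expr]]]]]]

if cond then v = expr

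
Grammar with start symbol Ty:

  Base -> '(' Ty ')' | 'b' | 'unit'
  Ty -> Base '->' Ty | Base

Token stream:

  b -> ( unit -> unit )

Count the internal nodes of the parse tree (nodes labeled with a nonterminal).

8

[Ty [Base b] -> [Ty [Base ( [Ty [Base unit] -> [Ty [Base unit]]] )]]]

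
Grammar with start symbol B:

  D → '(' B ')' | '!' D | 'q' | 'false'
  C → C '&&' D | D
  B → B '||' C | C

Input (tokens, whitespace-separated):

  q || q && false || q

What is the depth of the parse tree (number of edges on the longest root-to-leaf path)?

5

[B [B [B [C [D q]]] || [C [C [D q]] && [D false]]] || [C [D q]]]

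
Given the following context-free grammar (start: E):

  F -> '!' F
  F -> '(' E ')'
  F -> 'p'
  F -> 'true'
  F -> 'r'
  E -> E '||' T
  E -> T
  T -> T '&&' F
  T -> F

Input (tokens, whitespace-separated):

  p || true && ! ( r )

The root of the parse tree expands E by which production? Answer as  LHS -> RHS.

[E [E [T [F p]]] || [T [T [F true]] && [F ! [F ( [E [T [F r]]] )]]]]

E -> E '||' T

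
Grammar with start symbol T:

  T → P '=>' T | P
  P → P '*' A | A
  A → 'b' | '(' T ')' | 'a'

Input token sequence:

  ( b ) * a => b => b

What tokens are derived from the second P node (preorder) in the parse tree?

[T [P [P [A ( [T [P [A b]]] )]] * [A a]] => [T [P [A b]] => [T [P [A b]]]]]

( b )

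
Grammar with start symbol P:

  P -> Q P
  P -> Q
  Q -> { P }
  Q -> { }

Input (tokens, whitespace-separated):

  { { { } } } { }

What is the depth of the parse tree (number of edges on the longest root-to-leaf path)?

[P [Q { [P [Q { [P [Q { }]] }]] }] [P [Q { }]]]

6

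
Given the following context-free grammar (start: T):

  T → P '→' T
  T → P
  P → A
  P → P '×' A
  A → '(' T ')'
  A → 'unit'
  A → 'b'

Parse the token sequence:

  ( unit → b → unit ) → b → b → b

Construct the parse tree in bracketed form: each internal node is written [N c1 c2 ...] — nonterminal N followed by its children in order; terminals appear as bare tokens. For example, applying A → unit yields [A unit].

[T [P [A ( [T [P [A unit]] → [T [P [A b]] → [T [P [A unit]]]]] )]] → [T [P [A b]] → [T [P [A b]] → [T [P [A b]]]]]]

T
P → T
A → T
( T ) → T
( P → T ) → T
( A → T ) → T
( unit → T ) → T
( unit → P → T ) → T
( unit → A → T ) → T
( unit → b → T ) → T
( unit → b → P ) → T
( unit → b → A ) → T
( unit → b → unit ) → T
( unit → b → unit ) → P → T
( unit → b → unit ) → A → T
( unit → b → unit ) → b → T
( unit → b → unit ) → b → P → T
( unit → b → unit ) → b → A → T
( unit → b → unit ) → b → b → T
( unit → b → unit ) → b → b → P
( unit → b → unit ) → b → b → A
( unit → b → unit ) → b → b → b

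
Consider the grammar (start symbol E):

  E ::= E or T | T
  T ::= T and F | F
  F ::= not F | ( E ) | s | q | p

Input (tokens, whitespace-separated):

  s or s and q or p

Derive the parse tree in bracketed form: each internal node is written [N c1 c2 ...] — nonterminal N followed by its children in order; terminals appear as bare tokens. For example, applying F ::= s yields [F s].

E
E or T
E or T or T
T or T or T
F or T or T
s or T or T
s or T and F or T
s or F and F or T
s or s and F or T
s or s and q or T
s or s and q or F
s or s and q or p

[E [E [E [T [F s]]] or [T [T [F s]] and [F q]]] or [T [F p]]]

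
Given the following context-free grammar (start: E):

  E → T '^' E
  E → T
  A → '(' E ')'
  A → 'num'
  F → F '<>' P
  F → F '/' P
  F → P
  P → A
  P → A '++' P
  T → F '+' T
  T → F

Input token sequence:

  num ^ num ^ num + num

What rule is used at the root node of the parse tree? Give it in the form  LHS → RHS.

[E [T [F [P [A num]]]] ^ [E [T [F [P [A num]]]] ^ [E [T [F [P [A num]]] + [T [F [P [A num]]]]]]]]

E → T '^' E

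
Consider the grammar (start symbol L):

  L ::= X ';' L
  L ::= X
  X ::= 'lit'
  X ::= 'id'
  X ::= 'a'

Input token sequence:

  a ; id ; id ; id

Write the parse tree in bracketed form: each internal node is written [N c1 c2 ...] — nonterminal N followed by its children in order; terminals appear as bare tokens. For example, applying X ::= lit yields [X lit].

L
X ; L
a ; L
a ; X ; L
a ; id ; L
a ; id ; X ; L
a ; id ; id ; L
a ; id ; id ; X
a ; id ; id ; id

[L [X a] ; [L [X id] ; [L [X id] ; [L [X id]]]]]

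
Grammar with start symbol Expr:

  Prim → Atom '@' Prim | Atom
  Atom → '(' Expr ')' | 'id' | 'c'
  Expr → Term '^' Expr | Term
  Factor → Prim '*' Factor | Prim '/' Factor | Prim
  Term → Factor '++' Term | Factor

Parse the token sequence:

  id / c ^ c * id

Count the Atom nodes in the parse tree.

4

[Expr [Term [Factor [Prim [Atom id]] / [Factor [Prim [Atom c]]]]] ^ [Expr [Term [Factor [Prim [Atom c]] * [Factor [Prim [Atom id]]]]]]]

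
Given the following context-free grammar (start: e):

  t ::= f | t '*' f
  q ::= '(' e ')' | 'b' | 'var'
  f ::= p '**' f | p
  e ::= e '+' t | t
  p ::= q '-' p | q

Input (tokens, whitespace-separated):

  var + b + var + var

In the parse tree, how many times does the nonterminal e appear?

4

[e [e [e [e [t [f [p [q var]]]]] + [t [f [p [q b]]]]] + [t [f [p [q var]]]]] + [t [f [p [q var]]]]]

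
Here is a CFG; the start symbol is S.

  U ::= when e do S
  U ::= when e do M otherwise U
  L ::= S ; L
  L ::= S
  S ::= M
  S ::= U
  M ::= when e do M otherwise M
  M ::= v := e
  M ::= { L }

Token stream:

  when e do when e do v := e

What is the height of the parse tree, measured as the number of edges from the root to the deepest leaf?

[S [U when e do [S [U when e do [S [M v := e]]]]]]

6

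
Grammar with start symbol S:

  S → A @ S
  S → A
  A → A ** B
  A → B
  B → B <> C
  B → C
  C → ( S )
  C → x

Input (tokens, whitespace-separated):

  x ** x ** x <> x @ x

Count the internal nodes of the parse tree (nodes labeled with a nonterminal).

16

[S [A [A [A [B [C x]]] ** [B [C x]]] ** [B [B [C x]] <> [C x]]] @ [S [A [B [C x]]]]]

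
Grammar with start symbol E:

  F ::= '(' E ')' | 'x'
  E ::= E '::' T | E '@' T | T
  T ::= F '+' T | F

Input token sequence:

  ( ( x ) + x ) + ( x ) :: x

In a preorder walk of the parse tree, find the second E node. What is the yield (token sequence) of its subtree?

( ( x ) + x ) + ( x )

[E [E [T [F ( [E [T [F ( [E [T [F x]]] )] + [T [F x]]]] )] + [T [F ( [E [T [F x]]] )]]]] :: [T [F x]]]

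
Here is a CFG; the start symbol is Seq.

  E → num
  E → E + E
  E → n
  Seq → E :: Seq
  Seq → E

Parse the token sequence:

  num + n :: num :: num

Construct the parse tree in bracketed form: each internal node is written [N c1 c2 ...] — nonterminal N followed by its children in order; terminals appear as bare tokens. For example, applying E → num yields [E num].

[Seq [E [E num] + [E n]] :: [Seq [E num] :: [Seq [E num]]]]

Seq
E :: Seq
E + E :: Seq
num + E :: Seq
num + n :: Seq
num + n :: E :: Seq
num + n :: num :: Seq
num + n :: num :: E
num + n :: num :: num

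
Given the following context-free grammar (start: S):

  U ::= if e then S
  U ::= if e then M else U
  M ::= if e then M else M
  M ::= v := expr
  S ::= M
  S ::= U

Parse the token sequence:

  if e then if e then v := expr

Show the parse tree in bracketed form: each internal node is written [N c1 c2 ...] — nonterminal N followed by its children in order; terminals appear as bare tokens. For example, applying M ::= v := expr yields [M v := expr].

[S [U if e then [S [U if e then [S [M v := expr]]]]]]

S
U
if e then S
if e then U
if e then if e then S
if e then if e then M
if e then if e then v := expr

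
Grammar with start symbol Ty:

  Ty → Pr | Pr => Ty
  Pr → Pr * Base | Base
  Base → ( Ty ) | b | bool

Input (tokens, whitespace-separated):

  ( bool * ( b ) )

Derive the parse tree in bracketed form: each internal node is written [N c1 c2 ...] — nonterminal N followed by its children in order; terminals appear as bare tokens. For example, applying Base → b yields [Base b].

[Ty [Pr [Base ( [Ty [Pr [Pr [Base bool]] * [Base ( [Ty [Pr [Base b]]] )]]] )]]]

Ty
Pr
Base
( Ty )
( Pr )
( Pr * Base )
( Base * Base )
( bool * Base )
( bool * ( Ty ) )
( bool * ( Pr ) )
( bool * ( Base ) )
( bool * ( b ) )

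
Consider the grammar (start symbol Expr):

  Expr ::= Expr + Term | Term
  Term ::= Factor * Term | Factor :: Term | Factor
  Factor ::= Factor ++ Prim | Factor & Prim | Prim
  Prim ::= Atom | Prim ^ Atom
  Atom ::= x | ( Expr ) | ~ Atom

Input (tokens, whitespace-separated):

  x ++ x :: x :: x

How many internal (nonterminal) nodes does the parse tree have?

[Expr [Term [Factor [Factor [Prim [Atom x]]] ++ [Prim [Atom x]]] :: [Term [Factor [Prim [Atom x]]] :: [Term [Factor [Prim [Atom x]]]]]]]

16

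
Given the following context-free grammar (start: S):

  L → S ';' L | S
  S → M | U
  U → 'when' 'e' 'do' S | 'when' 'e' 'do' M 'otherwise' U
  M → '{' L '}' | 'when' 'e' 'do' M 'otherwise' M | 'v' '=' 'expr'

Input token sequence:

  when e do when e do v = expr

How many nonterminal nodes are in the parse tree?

6

[S [U when e do [S [U when e do [S [M v = expr]]]]]]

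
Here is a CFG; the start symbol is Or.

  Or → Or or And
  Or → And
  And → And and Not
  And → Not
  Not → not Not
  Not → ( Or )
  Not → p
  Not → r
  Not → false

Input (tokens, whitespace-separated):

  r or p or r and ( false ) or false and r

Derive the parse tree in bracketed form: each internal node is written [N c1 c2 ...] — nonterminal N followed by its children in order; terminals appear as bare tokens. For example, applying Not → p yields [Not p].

Or
Or or And
Or or And or And
Or or And or And or And
And or And or And or And
Not or And or And or And
r or And or And or And
r or Not or And or And
r or p or And or And
r or p or And and Not or And
r or p or Not and Not or And
r or p or r and Not or And
r or p or r and ( Or ) or And
r or p or r and ( And ) or And
r or p or r and ( Not ) or And
r or p or r and ( false ) or And
r or p or r and ( false ) or And and Not
r or p or r and ( false ) or Not and Not
r or p or r and ( false ) or false and Not
r or p or r and ( false ) or false and r

[Or [Or [Or [Or [And [Not r]]] or [And [Not p]]] or [And [And [Not r]] and [Not ( [Or [And [Not false]]] )]]] or [And [And [Not false]] and [Not r]]]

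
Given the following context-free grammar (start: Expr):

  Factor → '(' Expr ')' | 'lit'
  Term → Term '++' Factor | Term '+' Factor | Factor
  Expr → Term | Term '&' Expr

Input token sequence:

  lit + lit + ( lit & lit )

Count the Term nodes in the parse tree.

5

[Expr [Term [Term [Term [Factor lit]] + [Factor lit]] + [Factor ( [Expr [Term [Factor lit]] & [Expr [Term [Factor lit]]]] )]]]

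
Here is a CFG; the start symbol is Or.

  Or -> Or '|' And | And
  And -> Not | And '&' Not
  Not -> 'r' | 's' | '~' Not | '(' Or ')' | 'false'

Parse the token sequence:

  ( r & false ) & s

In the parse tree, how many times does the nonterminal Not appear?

4

[Or [And [And [Not ( [Or [And [And [Not r]] & [Not false]]] )]] & [Not s]]]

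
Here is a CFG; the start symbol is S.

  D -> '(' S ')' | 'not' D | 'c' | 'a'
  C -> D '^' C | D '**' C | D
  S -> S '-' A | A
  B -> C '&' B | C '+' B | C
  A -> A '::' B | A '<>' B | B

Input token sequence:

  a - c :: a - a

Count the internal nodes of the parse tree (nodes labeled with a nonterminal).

[S [S [S [A [B [C [D a]]]]] - [A [A [B [C [D c]]]] :: [B [C [D a]]]]] - [A [B [C [D a]]]]]

19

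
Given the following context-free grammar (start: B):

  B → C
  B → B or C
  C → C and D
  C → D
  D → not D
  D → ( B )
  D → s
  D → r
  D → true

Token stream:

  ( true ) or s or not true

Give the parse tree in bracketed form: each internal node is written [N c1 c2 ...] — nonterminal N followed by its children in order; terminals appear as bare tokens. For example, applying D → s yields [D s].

B
B or C
B or C or C
C or C or C
D or C or C
( B ) or C or C
( C ) or C or C
( D ) or C or C
( true ) or C or C
( true ) or D or C
( true ) or s or C
( true ) or s or D
( true ) or s or not D
( true ) or s or not true

[B [B [B [C [D ( [B [C [D true]]] )]]] or [C [D s]]] or [C [D not [D true]]]]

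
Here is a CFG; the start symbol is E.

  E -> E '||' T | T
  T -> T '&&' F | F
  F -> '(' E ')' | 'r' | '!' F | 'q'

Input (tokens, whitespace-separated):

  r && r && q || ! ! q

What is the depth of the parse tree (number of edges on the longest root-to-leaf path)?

6

[E [E [T [T [T [F r]] && [F r]] && [F q]]] || [T [F ! [F ! [F q]]]]]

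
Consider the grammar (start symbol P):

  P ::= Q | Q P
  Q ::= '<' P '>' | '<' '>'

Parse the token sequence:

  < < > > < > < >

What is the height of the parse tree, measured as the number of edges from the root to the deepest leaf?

[P [Q < [P [Q < >]] >] [P [Q < >] [P [Q < >]]]]

4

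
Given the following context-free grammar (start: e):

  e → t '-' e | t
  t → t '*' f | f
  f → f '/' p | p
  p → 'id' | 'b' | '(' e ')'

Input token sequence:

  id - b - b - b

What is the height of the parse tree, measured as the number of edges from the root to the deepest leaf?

7

[e [t [f [p id]]] - [e [t [f [p b]]] - [e [t [f [p b]]] - [e [t [f [p b]]]]]]]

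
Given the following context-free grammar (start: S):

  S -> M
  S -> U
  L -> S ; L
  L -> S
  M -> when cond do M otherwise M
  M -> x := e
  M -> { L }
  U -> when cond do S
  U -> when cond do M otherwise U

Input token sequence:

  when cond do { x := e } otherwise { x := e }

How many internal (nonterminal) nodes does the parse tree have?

[S [M when cond do [M { [L [S [M x := e]]] }] otherwise [M { [L [S [M x := e]]] }]]]

10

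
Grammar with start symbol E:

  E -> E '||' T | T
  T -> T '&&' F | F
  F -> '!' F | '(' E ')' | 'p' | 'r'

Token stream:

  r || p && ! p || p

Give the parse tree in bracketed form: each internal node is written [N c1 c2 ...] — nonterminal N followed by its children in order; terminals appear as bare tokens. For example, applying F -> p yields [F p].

E
E || T
E || T || T
T || T || T
F || T || T
r || T || T
r || T && F || T
r || F && F || T
r || p && F || T
r || p && ! F || T
r || p && ! p || T
r || p && ! p || F
r || p && ! p || p

[E [E [E [T [F r]]] || [T [T [F p]] && [F ! [F p]]]] || [T [F p]]]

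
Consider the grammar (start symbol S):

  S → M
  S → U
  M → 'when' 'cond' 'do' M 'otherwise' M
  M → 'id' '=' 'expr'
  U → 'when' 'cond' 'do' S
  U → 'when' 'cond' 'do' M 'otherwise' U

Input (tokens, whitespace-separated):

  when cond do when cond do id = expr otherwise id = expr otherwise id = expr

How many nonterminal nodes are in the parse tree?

[S [M when cond do [M when cond do [M id = expr] otherwise [M id = expr]] otherwise [M id = expr]]]

6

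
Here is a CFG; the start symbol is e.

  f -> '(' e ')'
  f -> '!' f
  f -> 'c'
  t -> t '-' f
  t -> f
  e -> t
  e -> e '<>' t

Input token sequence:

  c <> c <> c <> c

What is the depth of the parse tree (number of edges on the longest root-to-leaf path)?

6

[e [e [e [e [t [f c]]] <> [t [f c]]] <> [t [f c]]] <> [t [f c]]]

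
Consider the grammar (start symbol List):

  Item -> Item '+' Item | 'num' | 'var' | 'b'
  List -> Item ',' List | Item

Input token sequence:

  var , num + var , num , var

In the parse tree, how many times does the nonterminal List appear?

4

[List [Item var] , [List [Item [Item num] + [Item var]] , [List [Item num] , [List [Item var]]]]]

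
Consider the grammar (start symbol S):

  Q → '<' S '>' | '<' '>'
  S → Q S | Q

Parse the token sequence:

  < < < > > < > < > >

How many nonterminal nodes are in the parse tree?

10

[S [Q < [S [Q < [S [Q < >]] >] [S [Q < >] [S [Q < >]]]] >]]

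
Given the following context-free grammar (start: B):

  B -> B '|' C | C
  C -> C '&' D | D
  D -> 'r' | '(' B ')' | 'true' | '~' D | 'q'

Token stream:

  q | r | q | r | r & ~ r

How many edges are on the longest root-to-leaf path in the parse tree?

7

[B [B [B [B [B [C [D q]]] | [C [D r]]] | [C [D q]]] | [C [D r]]] | [C [C [D r]] & [D ~ [D r]]]]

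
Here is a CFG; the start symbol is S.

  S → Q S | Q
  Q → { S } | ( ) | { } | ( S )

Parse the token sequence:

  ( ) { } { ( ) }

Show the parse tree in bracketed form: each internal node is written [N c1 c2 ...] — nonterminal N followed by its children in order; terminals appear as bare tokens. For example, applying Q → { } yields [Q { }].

[S [Q ( )] [S [Q { }] [S [Q { [S [Q ( )]] }]]]]

S
Q S
( ) S
( ) Q S
( ) { } S
( ) { } Q
( ) { } { S }
( ) { } { Q }
( ) { } { ( ) }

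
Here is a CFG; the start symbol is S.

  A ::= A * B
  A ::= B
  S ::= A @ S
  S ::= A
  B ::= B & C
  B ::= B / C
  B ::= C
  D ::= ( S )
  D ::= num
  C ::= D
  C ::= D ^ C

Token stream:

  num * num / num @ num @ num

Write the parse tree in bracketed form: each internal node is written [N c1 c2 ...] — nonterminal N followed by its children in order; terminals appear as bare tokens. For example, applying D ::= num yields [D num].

S
A @ S
A * B @ S
B * B @ S
C * B @ S
D * B @ S
num * B @ S
num * B / C @ S
num * C / C @ S
num * D / C @ S
num * num / C @ S
num * num / D @ S
num * num / num @ S
num * num / num @ A @ S
num * num / num @ B @ S
num * num / num @ C @ S
num * num / num @ D @ S
num * num / num @ num @ S
num * num / num @ num @ A
num * num / num @ num @ B
num * num / num @ num @ C
num * num / num @ num @ D
num * num / num @ num @ num

[S [A [A [B [C [D num]]]] * [B [B [C [D num]]] / [C [D num]]]] @ [S [A [B [C [D num]]]] @ [S [A [B [C [D num]]]]]]]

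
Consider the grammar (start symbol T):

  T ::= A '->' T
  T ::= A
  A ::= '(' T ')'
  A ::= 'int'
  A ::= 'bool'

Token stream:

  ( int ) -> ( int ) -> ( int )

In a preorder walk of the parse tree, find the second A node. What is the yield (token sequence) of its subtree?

int

[T [A ( [T [A int]] )] -> [T [A ( [T [A int]] )] -> [T [A ( [T [A int]] )]]]]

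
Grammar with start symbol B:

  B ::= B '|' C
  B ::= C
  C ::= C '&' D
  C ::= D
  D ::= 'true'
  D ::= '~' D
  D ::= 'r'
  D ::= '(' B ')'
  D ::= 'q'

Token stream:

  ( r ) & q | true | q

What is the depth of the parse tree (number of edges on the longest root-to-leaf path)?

9

[B [B [B [C [C [D ( [B [C [D r]]] )]] & [D q]]] | [C [D true]]] | [C [D q]]]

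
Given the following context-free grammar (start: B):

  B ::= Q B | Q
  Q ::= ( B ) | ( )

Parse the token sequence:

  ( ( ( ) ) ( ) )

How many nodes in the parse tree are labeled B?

[B [Q ( [B [Q ( [B [Q ( )]] )] [B [Q ( )]]] )]]

4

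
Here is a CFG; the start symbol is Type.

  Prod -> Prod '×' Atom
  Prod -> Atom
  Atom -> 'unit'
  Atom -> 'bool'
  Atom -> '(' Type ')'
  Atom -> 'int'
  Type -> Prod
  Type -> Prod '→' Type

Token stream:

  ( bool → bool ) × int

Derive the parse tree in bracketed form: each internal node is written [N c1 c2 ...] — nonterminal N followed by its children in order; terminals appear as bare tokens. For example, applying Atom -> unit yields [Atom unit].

Type
Prod
Prod × Atom
Atom × Atom
( Type ) × Atom
( Prod → Type ) × Atom
( Atom → Type ) × Atom
( bool → Type ) × Atom
( bool → Prod ) × Atom
( bool → Atom ) × Atom
( bool → bool ) × Atom
( bool → bool ) × int

[Type [Prod [Prod [Atom ( [Type [Prod [Atom bool]] → [Type [Prod [Atom bool]]]] )]] × [Atom int]]]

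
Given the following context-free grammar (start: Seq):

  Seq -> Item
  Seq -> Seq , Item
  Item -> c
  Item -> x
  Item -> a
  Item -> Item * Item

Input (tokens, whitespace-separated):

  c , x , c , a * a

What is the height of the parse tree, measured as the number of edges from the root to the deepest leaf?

[Seq [Seq [Seq [Seq [Item c]] , [Item x]] , [Item c]] , [Item [Item a] * [Item a]]]

5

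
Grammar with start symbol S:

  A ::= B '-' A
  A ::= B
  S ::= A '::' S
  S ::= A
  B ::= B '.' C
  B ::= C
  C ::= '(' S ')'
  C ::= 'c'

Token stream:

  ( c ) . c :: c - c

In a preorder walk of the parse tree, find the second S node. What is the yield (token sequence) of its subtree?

c

[S [A [B [B [C ( [S [A [B [C c]]]] )]] . [C c]]] :: [S [A [B [C c]] - [A [B [C c]]]]]]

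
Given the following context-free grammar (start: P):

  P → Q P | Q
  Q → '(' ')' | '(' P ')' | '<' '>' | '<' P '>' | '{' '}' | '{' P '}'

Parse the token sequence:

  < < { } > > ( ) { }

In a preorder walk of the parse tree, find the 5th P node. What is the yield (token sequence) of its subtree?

[P [Q < [P [Q < [P [Q { }]] >]] >] [P [Q ( )] [P [Q { }]]]]

{ }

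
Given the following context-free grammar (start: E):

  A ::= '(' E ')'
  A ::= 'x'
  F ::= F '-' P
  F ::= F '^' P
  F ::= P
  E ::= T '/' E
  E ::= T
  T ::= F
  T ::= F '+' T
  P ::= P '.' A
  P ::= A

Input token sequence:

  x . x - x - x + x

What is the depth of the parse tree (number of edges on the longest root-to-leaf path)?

[E [T [F [F [F [P [P [A x]] . [A x]]] - [P [A x]]] - [P [A x]]] + [T [F [P [A x]]]]]]

8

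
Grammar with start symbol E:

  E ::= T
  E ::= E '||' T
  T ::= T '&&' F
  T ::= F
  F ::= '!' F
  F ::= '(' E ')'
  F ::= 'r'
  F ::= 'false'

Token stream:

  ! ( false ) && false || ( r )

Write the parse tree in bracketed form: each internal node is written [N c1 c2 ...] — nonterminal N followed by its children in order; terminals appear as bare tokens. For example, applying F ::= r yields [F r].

[E [E [T [T [F ! [F ( [E [T [F false]]] )]]] && [F false]]] || [T [F ( [E [T [F r]]] )]]]

E
E || T
T || T
T && F || T
F && F || T
! F && F || T
! ( E ) && F || T
! ( T ) && F || T
! ( F ) && F || T
! ( false ) && F || T
! ( false ) && false || T
! ( false ) && false || F
! ( false ) && false || ( E )
! ( false ) && false || ( T )
! ( false ) && false || ( F )
! ( false ) && false || ( r )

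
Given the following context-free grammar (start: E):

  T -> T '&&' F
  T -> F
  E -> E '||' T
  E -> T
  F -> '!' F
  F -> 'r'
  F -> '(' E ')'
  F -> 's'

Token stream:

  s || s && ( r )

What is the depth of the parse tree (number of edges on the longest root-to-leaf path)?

6

[E [E [T [F s]]] || [T [T [F s]] && [F ( [E [T [F r]]] )]]]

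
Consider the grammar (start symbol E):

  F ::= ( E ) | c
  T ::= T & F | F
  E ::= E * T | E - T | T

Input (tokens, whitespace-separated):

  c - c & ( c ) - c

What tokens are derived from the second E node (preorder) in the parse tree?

c - c & ( c )

[E [E [E [T [F c]]] - [T [T [F c]] & [F ( [E [T [F c]]] )]]] - [T [F c]]]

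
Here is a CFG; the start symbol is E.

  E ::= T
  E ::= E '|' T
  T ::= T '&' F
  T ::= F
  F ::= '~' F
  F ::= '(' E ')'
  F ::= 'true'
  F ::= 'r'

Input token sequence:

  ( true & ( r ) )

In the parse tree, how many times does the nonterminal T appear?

[E [T [F ( [E [T [T [F true]] & [F ( [E [T [F r]]] )]]] )]]]

4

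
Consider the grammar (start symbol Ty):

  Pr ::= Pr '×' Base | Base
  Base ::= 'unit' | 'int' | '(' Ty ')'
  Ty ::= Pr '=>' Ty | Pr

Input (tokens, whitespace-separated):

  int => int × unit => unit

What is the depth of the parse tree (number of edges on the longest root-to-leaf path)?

5

[Ty [Pr [Base int]] => [Ty [Pr [Pr [Base int]] × [Base unit]] => [Ty [Pr [Base unit]]]]]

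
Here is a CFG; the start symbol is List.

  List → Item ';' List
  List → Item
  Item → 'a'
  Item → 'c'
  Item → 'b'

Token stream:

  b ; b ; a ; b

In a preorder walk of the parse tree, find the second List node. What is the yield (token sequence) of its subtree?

[List [Item b] ; [List [Item b] ; [List [Item a] ; [List [Item b]]]]]

b ; a ; b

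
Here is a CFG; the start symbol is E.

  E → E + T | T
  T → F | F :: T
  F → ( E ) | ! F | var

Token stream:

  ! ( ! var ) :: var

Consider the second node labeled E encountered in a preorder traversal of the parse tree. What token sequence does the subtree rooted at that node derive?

! var

[E [T [F ! [F ( [E [T [F ! [F var]]]] )]] :: [T [F var]]]]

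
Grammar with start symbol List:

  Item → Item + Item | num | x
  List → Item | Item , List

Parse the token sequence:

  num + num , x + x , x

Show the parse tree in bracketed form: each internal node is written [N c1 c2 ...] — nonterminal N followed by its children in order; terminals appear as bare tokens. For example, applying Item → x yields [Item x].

List
Item , List
Item + Item , List
num + Item , List
num + num , List
num + num , Item , List
num + num , Item + Item , List
num + num , x + Item , List
num + num , x + x , List
num + num , x + x , Item
num + num , x + x , x

[List [Item [Item num] + [Item num]] , [List [Item [Item x] + [Item x]] , [List [Item x]]]]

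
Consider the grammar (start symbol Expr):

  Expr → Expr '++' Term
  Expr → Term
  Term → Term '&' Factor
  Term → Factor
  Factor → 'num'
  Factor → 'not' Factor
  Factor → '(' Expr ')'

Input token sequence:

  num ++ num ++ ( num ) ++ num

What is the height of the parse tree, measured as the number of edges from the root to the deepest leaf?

7

[Expr [Expr [Expr [Expr [Term [Factor num]]] ++ [Term [Factor num]]] ++ [Term [Factor ( [Expr [Term [Factor num]]] )]]] ++ [Term [Factor num]]]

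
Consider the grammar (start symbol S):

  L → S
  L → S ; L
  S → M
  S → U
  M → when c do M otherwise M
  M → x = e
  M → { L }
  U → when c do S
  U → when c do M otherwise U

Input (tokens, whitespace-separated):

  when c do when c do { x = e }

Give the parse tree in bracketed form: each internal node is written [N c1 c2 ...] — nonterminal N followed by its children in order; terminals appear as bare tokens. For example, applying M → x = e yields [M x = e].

S
U
when c do S
when c do U
when c do when c do S
when c do when c do M
when c do when c do { L }
when c do when c do { S }
when c do when c do { M }
when c do when c do { x = e }

[S [U when c do [S [U when c do [S [M { [L [S [M x = e]]] }]]]]]]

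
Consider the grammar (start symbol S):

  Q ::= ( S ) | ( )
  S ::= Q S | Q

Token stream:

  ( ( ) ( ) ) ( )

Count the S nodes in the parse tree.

[S [Q ( [S [Q ( )] [S [Q ( )]]] )] [S [Q ( )]]]

4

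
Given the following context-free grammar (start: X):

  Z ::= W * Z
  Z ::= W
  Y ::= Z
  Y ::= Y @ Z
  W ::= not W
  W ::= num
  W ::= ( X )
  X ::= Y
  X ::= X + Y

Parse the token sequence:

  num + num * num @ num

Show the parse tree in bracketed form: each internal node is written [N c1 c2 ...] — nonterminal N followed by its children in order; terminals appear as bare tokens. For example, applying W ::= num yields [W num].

X
X + Y
Y + Y
Z + Y
W + Y
num + Y
num + Y @ Z
num + Z @ Z
num + W * Z @ Z
num + num * Z @ Z
num + num * W @ Z
num + num * num @ Z
num + num * num @ W
num + num * num @ num

[X [X [Y [Z [W num]]]] + [Y [Y [Z [W num] * [Z [W num]]]] @ [Z [W num]]]]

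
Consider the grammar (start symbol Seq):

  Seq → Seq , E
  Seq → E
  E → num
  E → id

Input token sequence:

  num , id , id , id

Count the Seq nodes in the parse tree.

[Seq [Seq [Seq [Seq [E num]] , [E id]] , [E id]] , [E id]]

4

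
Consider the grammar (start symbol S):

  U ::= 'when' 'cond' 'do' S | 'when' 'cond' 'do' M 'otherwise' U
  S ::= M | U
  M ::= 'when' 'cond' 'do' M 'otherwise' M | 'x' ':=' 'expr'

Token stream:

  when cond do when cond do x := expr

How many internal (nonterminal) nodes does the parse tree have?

[S [U when cond do [S [U when cond do [S [M x := expr]]]]]]

6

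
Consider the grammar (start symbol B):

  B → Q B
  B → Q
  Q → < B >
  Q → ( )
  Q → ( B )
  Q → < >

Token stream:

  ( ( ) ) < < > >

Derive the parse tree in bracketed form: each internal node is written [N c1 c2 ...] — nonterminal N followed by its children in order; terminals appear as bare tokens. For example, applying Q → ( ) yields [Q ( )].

B
Q B
( B ) B
( Q ) B
( ( ) ) B
( ( ) ) Q
( ( ) ) < B >
( ( ) ) < Q >
( ( ) ) < < > >

[B [Q ( [B [Q ( )]] )] [B [Q < [B [Q < >]] >]]]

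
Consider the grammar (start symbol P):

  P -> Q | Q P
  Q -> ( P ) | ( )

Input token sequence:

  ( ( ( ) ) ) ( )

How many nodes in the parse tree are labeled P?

4

[P [Q ( [P [Q ( [P [Q ( )]] )]] )] [P [Q ( )]]]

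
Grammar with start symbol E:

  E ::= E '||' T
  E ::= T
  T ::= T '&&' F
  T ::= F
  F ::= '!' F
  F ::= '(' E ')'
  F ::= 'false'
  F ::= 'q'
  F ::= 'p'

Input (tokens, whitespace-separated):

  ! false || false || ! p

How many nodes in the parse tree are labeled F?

5

[E [E [E [T [F ! [F false]]]] || [T [F false]]] || [T [F ! [F p]]]]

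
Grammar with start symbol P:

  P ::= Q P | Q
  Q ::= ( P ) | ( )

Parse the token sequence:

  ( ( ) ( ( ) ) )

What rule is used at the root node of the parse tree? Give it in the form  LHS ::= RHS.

P ::= Q

[P [Q ( [P [Q ( )] [P [Q ( [P [Q ( )]] )]]] )]]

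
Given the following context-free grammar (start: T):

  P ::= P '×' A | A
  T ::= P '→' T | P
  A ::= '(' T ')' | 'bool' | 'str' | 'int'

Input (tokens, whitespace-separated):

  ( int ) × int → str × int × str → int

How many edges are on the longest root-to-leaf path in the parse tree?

[T [P [P [A ( [T [P [A int]]] )]] × [A int]] → [T [P [P [P [A str]] × [A int]] × [A str]] → [T [P [A int]]]]]

7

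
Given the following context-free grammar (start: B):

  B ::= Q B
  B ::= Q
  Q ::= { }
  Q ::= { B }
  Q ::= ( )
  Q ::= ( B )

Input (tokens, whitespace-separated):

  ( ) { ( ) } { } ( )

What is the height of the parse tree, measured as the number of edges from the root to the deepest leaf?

[B [Q ( )] [B [Q { [B [Q ( )]] }] [B [Q { }] [B [Q ( )]]]]]

5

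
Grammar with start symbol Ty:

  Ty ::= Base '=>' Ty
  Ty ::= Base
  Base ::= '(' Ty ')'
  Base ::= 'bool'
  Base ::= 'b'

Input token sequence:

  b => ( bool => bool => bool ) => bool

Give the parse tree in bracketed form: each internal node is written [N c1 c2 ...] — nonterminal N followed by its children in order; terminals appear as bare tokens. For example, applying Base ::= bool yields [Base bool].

Ty
Base => Ty
b => Ty
b => Base => Ty
b => ( Ty ) => Ty
b => ( Base => Ty ) => Ty
b => ( bool => Ty ) => Ty
b => ( bool => Base => Ty ) => Ty
b => ( bool => bool => Ty ) => Ty
b => ( bool => bool => Base ) => Ty
b => ( bool => bool => bool ) => Ty
b => ( bool => bool => bool ) => Base
b => ( bool => bool => bool ) => bool

[Ty [Base b] => [Ty [Base ( [Ty [Base bool] => [Ty [Base bool] => [Ty [Base bool]]]] )] => [Ty [Base bool]]]]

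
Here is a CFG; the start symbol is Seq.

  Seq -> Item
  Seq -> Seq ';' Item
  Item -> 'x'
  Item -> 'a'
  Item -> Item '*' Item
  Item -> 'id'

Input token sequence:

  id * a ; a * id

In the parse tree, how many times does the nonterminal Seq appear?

2

[Seq [Seq [Item [Item id] * [Item a]]] ; [Item [Item a] * [Item id]]]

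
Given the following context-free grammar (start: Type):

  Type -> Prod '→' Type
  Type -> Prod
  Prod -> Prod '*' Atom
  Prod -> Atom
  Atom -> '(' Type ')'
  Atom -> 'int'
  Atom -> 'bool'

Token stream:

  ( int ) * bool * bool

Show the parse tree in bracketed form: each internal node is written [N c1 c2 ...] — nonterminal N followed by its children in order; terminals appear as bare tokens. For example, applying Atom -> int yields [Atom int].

Type
Prod
Prod * Atom
Prod * Atom * Atom
Atom * Atom * Atom
( Type ) * Atom * Atom
( Prod ) * Atom * Atom
( Atom ) * Atom * Atom
( int ) * Atom * Atom
( int ) * bool * Atom
( int ) * bool * bool

[Type [Prod [Prod [Prod [Atom ( [Type [Prod [Atom int]]] )]] * [Atom bool]] * [Atom bool]]]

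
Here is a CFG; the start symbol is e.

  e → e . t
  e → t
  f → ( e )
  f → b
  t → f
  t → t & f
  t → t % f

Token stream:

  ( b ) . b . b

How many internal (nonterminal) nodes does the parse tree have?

12

[e [e [e [t [f ( [e [t [f b]]] )]]] . [t [f b]]] . [t [f b]]]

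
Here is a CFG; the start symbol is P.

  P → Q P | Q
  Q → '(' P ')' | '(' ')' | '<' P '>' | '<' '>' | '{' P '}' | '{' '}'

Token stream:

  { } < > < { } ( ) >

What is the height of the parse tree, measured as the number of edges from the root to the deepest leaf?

7

[P [Q { }] [P [Q < >] [P [Q < [P [Q { }] [P [Q ( )]]] >]]]]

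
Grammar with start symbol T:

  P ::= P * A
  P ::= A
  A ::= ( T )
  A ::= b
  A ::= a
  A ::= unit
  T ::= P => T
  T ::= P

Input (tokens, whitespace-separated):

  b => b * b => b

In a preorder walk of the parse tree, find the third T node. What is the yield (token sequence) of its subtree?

b

[T [P [A b]] => [T [P [P [A b]] * [A b]] => [T [P [A b]]]]]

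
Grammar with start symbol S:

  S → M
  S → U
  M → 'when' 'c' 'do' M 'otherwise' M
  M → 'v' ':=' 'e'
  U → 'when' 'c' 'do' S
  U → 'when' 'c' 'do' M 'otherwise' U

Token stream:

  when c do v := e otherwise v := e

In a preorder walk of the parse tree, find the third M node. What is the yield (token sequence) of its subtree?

[S [M when c do [M v := e] otherwise [M v := e]]]

v := e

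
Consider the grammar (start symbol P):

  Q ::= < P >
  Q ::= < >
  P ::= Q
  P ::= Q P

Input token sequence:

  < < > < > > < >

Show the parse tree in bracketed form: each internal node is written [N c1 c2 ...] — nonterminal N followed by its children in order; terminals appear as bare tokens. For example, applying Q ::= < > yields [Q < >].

P
Q P
< P > P
< Q P > P
< < > P > P
< < > Q > P
< < > < > > P
< < > < > > Q
< < > < > > < >

[P [Q < [P [Q < >] [P [Q < >]]] >] [P [Q < >]]]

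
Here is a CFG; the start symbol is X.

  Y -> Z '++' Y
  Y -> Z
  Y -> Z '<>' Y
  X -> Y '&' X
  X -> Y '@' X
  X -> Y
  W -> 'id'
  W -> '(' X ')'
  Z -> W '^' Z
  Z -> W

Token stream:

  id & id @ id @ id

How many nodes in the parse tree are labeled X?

4

[X [Y [Z [W id]]] & [X [Y [Z [W id]]] @ [X [Y [Z [W id]]] @ [X [Y [Z [W id]]]]]]]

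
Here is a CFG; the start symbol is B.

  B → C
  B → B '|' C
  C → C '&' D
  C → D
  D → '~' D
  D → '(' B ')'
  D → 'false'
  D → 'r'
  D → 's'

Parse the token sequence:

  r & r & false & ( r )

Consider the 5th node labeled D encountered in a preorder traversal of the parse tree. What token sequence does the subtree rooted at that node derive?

[B [C [C [C [C [D r]] & [D r]] & [D false]] & [D ( [B [C [D r]]] )]]]

r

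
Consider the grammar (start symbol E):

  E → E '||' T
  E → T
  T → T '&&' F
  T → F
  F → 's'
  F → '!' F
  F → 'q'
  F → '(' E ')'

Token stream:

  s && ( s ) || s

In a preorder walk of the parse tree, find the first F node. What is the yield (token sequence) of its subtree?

s

[E [E [T [T [F s]] && [F ( [E [T [F s]]] )]]] || [T [F s]]]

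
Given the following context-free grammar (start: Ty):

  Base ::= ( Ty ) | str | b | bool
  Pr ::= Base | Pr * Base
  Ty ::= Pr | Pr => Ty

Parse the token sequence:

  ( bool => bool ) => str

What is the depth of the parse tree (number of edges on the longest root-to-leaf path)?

7

[Ty [Pr [Base ( [Ty [Pr [Base bool]] => [Ty [Pr [Base bool]]]] )]] => [Ty [Pr [Base str]]]]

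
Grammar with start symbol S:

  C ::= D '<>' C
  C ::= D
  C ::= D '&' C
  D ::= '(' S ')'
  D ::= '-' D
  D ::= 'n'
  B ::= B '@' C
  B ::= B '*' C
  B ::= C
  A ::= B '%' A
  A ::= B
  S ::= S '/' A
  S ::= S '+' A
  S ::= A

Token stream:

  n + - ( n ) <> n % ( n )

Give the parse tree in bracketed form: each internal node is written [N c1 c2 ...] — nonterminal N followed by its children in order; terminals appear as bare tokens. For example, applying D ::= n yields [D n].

[S [S [A [B [C [D n]]]]] + [A [B [C [D - [D ( [S [A [B [C [D n]]]]] )]] <> [C [D n]]]] % [A [B [C [D ( [S [A [B [C [D n]]]]] )]]]]]]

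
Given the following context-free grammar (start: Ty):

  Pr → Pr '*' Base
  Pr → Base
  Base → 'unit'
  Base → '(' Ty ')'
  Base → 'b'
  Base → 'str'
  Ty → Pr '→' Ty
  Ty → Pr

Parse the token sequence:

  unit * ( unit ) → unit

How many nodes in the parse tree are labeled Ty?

3

[Ty [Pr [Pr [Base unit]] * [Base ( [Ty [Pr [Base unit]]] )]] → [Ty [Pr [Base unit]]]]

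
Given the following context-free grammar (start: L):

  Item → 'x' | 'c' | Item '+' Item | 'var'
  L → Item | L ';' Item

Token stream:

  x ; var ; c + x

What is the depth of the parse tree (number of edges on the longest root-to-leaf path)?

[L [L [L [Item x]] ; [Item var]] ; [Item [Item c] + [Item x]]]

4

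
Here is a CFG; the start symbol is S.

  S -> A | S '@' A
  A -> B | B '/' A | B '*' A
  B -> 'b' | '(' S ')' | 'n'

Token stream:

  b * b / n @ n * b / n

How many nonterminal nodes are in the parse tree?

[S [S [A [B b] * [A [B b] / [A [B n]]]]] @ [A [B n] * [A [B b] / [A [B n]]]]]

14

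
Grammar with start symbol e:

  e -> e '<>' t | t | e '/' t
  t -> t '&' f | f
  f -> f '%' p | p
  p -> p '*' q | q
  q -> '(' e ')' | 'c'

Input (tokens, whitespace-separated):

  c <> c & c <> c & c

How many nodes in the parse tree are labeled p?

5

[e [e [e [t [f [p [q c]]]]] <> [t [t [f [p [q c]]]] & [f [p [q c]]]]] <> [t [t [f [p [q c]]]] & [f [p [q c]]]]]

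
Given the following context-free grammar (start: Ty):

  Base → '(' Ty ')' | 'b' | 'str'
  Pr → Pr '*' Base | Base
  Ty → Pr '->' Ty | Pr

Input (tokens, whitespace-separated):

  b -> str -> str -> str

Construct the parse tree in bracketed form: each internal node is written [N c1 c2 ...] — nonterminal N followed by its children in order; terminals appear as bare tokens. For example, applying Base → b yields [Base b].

Ty
Pr -> Ty
Base -> Ty
b -> Ty
b -> Pr -> Ty
b -> Base -> Ty
b -> str -> Ty
b -> str -> Pr -> Ty
b -> str -> Base -> Ty
b -> str -> str -> Ty
b -> str -> str -> Pr
b -> str -> str -> Base
b -> str -> str -> str

[Ty [Pr [Base b]] -> [Ty [Pr [Base str]] -> [Ty [Pr [Base str]] -> [Ty [Pr [Base str]]]]]]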